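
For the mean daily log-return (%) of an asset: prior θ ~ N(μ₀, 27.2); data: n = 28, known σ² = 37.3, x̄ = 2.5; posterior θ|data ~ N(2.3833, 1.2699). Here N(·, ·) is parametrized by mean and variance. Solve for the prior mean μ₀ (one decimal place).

μ₀ = 0.0

The posterior mean is a precision-weighted average: μ_n = (τ₀μ₀ + τ_data·x̄)/(τ₀+τ_data), with τ₀=1/σ₀² and τ_data=n/σ².
Here τ₀ = 1/27.2 = 0.036765 and τ_data = 28/37.3 = 0.750670, so τ_n = 0.787435.
Rearranging for μ₀: μ₀ = (μ_n·τ_n − τ_data·x̄)/τ₀ = (2.3833·0.787435 − 0.750670·2.5) / 0.036765 = 0.000019/0.036765 ≈ 0.0.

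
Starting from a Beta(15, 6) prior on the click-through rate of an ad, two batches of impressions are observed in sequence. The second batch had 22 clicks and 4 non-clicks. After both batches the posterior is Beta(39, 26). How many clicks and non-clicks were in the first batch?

2 clicks and 16 non-clicks

Sequential conjugate updates are equivalent to a single update on the pooled data, so total successes = posterior α − prior α and total failures = posterior β − prior β.
Total across both batches: 39−15=24 clicks, 26−6=20 non-clicks.
Subtract the second batch: 24−22=2 clicks and 20−4=16 non-clicks.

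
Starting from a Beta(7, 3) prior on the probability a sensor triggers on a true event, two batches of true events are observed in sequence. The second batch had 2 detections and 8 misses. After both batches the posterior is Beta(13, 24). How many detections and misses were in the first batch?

Because Beta–binomial updating is additive in the counts, the combined data contributed (α_post−α_prior, β_post−β_prior) successes and failures.
Total across both batches: 13−7=6 detections, 24−3=21 misses.
Subtract the second batch: 6−2=4 detections and 21−8=13 misses.

4 detections and 13 misses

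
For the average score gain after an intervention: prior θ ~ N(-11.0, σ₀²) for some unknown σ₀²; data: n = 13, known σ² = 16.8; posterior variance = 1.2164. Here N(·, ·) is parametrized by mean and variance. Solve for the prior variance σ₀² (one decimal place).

Posterior precision equals prior precision plus data precision: 1/σ_n² = 1/σ₀² + n/σ².
So 1/σ₀² = 1/1.2164 − 13/16.8 = 0.822098 − 0.773810 = 0.048288.
Hence σ₀² = 1/0.048288 ≈ 20.7.

σ₀² = 20.7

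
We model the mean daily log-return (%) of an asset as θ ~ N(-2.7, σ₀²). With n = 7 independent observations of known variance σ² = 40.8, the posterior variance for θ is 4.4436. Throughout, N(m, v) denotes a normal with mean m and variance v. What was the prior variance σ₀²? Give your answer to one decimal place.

Posterior precision equals prior precision plus data precision: 1/σ_n² = 1/σ₀² + n/σ².
So 1/σ₀² = 1/4.4436 − 7/40.8 = 0.225043 − 0.171569 = 0.053474.
Hence σ₀² = 1/0.053474 ≈ 18.7.

σ₀² = 18.7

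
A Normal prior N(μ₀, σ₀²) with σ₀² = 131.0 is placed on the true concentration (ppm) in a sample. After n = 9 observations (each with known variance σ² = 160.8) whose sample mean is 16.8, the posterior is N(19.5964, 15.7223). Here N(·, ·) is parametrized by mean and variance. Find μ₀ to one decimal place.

With known observation variance, the Normal–Normal posterior has precision τ_n = τ₀ + n/σ² and mean μ_n = (τ₀μ₀ + (n/σ²)x̄)/τ_n.
Here τ₀ = 1/131.0 = 0.007634 and τ_data = 9/160.8 = 0.055970, so τ_n = 0.063604.
Rearranging for μ₀: μ₀ = (μ_n·τ_n − τ_data·x̄)/τ₀ = (19.5964·0.063604 − 0.055970·16.8) / 0.007634 = 0.306113/0.007634 ≈ 40.1.

μ₀ = 40.1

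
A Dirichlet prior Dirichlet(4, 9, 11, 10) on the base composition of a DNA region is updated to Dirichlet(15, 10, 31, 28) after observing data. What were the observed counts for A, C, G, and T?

counts (11, 1, 20, 18)

For a Dirichlet(α) prior with multinomial counts c, the posterior is Dirichlet(α + c) componentwise.
Counts are posterior − prior componentwise: 15−4=11, 10−9=1, 31−11=20, 28−10=18.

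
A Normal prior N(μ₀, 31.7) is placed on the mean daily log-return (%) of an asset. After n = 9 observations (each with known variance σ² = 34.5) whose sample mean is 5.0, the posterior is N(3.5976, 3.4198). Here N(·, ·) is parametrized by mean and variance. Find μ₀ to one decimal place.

The posterior mean is a precision-weighted average: μ_n = (τ₀μ₀ + τ_data·x̄)/(τ₀+τ_data), with τ₀=1/σ₀² and τ_data=n/σ².
Here τ₀ = 1/31.7 = 0.031546 and τ_data = 9/34.5 = 0.260870, so τ_n = 0.292416.
Rearranging for μ₀: μ₀ = (μ_n·τ_n − τ_data·x̄)/τ₀ = (3.5976·0.292416 − 0.260870·5.0) / 0.031546 = -0.252354/0.031546 ≈ -8.0.

μ₀ = -8.0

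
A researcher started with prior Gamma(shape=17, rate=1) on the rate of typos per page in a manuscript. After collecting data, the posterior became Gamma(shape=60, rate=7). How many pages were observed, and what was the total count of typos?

n = 6 pages with total 43 typos

Gamma–Poisson conjugacy: posterior shape = α + Σxᵢ, posterior rate = β + n.
Matching: Σxᵢ = 60 − 17 = 43 and n = 7 − 1 = 6.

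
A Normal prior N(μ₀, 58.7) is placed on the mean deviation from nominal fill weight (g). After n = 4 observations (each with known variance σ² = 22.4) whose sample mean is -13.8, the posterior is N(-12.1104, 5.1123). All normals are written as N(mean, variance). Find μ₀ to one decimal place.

μ₀ = 5.6

With known observation variance, the Normal–Normal posterior has precision τ_n = τ₀ + n/σ² and mean μ_n = (τ₀μ₀ + (n/σ²)x̄)/τ_n.
Here τ₀ = 1/58.7 = 0.017036 and τ_data = 4/22.4 = 0.178571, so τ_n = 0.195607.
Rearranging for μ₀: μ₀ = (μ_n·τ_n − τ_data·x̄)/τ₀ = (-12.1104·0.195607 − 0.178571·-13.8) / 0.017036 = 0.095401/0.017036 ≈ 5.6.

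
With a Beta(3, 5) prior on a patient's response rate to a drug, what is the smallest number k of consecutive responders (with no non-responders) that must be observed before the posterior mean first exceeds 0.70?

k = 9

After k responders and 0 non-responders the posterior is Beta(3+k, 5), with mean (3+k)/(3+5+k).
Set (3+k)/(8+k) > 0.70 and solve: k > (0.70·8 − 3)/(1 − 0.70) = 8.667.
The smallest integer exceeding 8.667 is 9.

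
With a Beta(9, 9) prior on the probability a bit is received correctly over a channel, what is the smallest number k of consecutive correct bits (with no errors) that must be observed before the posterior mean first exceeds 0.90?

k = 73

After k correct bits and 0 errors the posterior is Beta(9+k, 9), with mean (9+k)/(9+9+k).
Set (9+k)/(18+k) > 0.90 and solve: k > (0.90·18 − 9)/(1 − 0.90) = 72.000.
The smallest integer exceeding 72.000 is 73.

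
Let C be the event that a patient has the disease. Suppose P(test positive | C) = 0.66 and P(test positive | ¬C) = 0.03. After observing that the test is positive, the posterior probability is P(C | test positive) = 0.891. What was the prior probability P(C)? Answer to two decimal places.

Bayes' rule in odds form gives O(C|E) = O(C)·[P(E|C)/P(E|¬C)], hence O(C) = O(C|E)/LR.
Posterior odds = 0.891/(1−0.891) = 8.1743. LR = 0.66/0.03 = 22.0000.
Prior odds = 8.1743/22.0000 = 0.3716, so P(C) = 0.3716/(1+0.3716) ≈ 0.27.

P(C) = 0.27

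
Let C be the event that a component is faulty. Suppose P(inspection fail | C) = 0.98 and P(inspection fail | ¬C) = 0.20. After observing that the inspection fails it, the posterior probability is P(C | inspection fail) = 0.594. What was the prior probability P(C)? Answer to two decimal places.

P(C) = 0.23

In odds form, posterior odds = prior odds × likelihood ratio, so prior odds = posterior odds ÷ LR.
Posterior odds = 0.594/(1−0.594) = 1.4631. LR = 0.98/0.20 = 4.9000.
Prior odds = 1.4631/4.9000 = 0.2986, so P(C) = 0.2986/(1+0.2986) ≈ 0.23.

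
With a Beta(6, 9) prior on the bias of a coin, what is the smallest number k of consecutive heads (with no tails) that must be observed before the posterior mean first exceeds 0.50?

After k heads and 0 tails the posterior is Beta(6+k, 9), with mean (6+k)/(6+9+k).
Set (6+k)/(15+k) > 0.50 and solve: k > (0.50·15 − 6)/(1 − 0.50) = 3.000.
The smallest integer exceeding 3.000 is 4.

k = 4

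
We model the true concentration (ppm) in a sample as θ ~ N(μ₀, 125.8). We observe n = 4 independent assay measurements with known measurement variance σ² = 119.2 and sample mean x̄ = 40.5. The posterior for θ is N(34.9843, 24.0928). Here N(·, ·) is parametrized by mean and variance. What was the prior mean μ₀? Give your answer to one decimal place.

μ₀ = 11.7

The posterior mean is a precision-weighted average: μ_n = (τ₀μ₀ + τ_data·x̄)/(τ₀+τ_data), with τ₀=1/σ₀² and τ_data=n/σ².
Here τ₀ = 1/125.8 = 0.007949 and τ_data = 4/119.2 = 0.033557, so τ_n = 0.041506.
Rearranging for μ₀: μ₀ = (μ_n·τ_n − τ_data·x̄)/τ₀ = (34.9843·0.041506 − 0.033557·40.5) / 0.007949 = 0.093000/0.007949 ≈ 11.7.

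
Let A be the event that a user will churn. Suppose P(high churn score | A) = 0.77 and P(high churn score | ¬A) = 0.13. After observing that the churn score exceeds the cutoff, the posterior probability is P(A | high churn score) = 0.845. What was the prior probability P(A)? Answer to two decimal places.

P(A) = 0.48

In odds form, posterior odds = prior odds × likelihood ratio, so prior odds = posterior odds ÷ LR.
Posterior odds = 0.845/(1−0.845) = 5.4516. LR = 0.77/0.13 = 5.9231.
Prior odds = 5.4516/5.9231 = 0.9204, so P(A) = 0.9204/(1+0.9204) ≈ 0.48.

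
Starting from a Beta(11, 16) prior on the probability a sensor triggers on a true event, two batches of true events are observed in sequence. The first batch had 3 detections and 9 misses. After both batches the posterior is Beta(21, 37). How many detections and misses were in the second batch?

7 detections and 12 misses

Because Beta–binomial updating is additive in the counts, the combined data contributed (α_post−α_prior, β_post−β_prior) successes and failures.
Total across both batches: 21−11=10 detections, 37−16=21 misses.
Subtract the first batch: 10−3=7 detections and 21−9=12 misses.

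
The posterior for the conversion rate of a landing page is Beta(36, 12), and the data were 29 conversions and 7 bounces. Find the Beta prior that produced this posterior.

Beta(7, 5)

Beta is conjugate to the binomial likelihood: posterior = Beta(a+s, b+f).
Subtract the data counts: 36−29=7, 12−7=5.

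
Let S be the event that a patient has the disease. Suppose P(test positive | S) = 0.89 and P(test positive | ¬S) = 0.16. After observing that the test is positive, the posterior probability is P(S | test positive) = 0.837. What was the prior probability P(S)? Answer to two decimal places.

In odds form, posterior odds = prior odds × likelihood ratio, so prior odds = posterior odds ÷ LR.
Posterior odds = 0.837/(1−0.837) = 5.1350. LR = 0.89/0.16 = 5.5625.
Prior odds = 5.1350/5.5625 = 0.9231, so P(S) = 0.9231/(1+0.9231) ≈ 0.48.

P(S) = 0.48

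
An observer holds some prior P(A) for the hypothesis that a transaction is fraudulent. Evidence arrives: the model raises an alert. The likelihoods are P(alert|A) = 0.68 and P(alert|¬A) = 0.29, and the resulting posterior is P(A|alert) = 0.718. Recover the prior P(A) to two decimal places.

P(A) = 0.52

In odds form, posterior odds = prior odds × likelihood ratio, so prior odds = posterior odds ÷ LR.
Posterior odds = 0.718/(1−0.718) = 2.5461. LR = 0.68/0.29 = 2.3448.
Prior odds = 2.5461/2.3448 = 1.0858, so P(A) = 1.0858/(1+1.0858) ≈ 0.52.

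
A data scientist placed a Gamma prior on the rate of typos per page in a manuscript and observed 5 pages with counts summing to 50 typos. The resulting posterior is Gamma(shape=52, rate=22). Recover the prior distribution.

Gamma(shape=2, rate=17)

Gamma–Poisson conjugacy: posterior shape = α + Σxᵢ, posterior rate = β + n.
So α = 52 − 50 = 2 and β = 22 − 5 = 17.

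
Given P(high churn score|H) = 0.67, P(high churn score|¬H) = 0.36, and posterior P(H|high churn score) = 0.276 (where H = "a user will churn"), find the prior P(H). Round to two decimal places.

In odds form, posterior odds = prior odds × likelihood ratio, so prior odds = posterior odds ÷ LR.
Posterior odds = 0.276/(1−0.276) = 0.3812. LR = 0.67/0.36 = 1.8611.
Prior odds = 0.3812/1.8611 = 0.2048, so P(H) = 0.2048/(1+0.2048) ≈ 0.17.

P(H) = 0.17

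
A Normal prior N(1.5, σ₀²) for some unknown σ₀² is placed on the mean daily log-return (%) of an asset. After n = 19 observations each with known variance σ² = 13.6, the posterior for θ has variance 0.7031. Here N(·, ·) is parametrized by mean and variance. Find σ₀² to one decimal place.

σ₀² = 39.7

For the Normal–Normal model with known σ², precisions add: τ_n = τ₀ + n/σ².
So 1/σ₀² = 1/0.7031 − 19/13.6 = 1.422273 − 1.397059 = 0.025214.
Hence σ₀² = 1/0.025214 ≈ 39.7.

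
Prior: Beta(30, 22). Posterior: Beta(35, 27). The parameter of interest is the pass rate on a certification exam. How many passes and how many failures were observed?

5 passes and 5 failures

Beta is conjugate to the binomial likelihood: posterior = Beta(a+s, b+f).
So s = 35 − 30 = 5 and f = 27 − 22 = 5.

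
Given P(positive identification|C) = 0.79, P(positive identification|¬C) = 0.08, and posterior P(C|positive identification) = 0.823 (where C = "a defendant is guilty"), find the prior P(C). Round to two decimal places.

P(C) = 0.32

Bayes' rule in odds form gives O(C|E) = O(C)·[P(E|C)/P(E|¬C)], hence O(C) = O(C|E)/LR.
Posterior odds = 0.823/(1−0.823) = 4.6497. LR = 0.79/0.08 = 9.8750.
Prior odds = 4.6497/9.8750 = 0.4709, so P(C) = 0.4709/(1+0.4709) ≈ 0.32.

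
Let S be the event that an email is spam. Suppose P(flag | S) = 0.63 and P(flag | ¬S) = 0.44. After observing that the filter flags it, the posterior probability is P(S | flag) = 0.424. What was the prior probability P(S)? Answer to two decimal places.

P(S) = 0.34

Bayes' rule in odds form gives O(S|E) = O(S)·[P(E|S)/P(E|¬S)], hence O(S) = O(S|E)/LR.
Posterior odds = 0.424/(1−0.424) = 0.7361. LR = 0.63/0.44 = 1.4318.
Prior odds = 0.7361/1.4318 = 0.5141, so P(S) = 0.5141/(1+0.5141) ≈ 0.34.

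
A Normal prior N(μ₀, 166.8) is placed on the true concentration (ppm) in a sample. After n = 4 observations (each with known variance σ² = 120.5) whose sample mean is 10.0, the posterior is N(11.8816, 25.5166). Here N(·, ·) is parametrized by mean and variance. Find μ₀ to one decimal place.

μ₀ = 22.3

With known observation variance, the Normal–Normal posterior has precision τ_n = τ₀ + n/σ² and mean μ_n = (τ₀μ₀ + (n/σ²)x̄)/τ_n.
Here τ₀ = 1/166.8 = 0.005995 and τ_data = 4/120.5 = 0.033195, so τ_n = 0.039190.
Rearranging for μ₀: μ₀ = (μ_n·τ_n − τ_data·x̄)/τ₀ = (11.8816·0.039190 − 0.033195·10.0) / 0.005995 = 0.133690/0.005995 ≈ 22.3.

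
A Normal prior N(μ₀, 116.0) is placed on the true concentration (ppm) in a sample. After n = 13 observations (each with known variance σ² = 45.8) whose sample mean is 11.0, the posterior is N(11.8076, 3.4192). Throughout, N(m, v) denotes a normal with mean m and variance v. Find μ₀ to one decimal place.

With known observation variance, the Normal–Normal posterior has precision τ_n = τ₀ + n/σ² and mean μ_n = (τ₀μ₀ + (n/σ²)x̄)/τ_n.
Here τ₀ = 1/116.0 = 0.008621 and τ_data = 13/45.8 = 0.283843, so τ_n = 0.292464.
Rearranging for μ₀: μ₀ = (μ_n·τ_n − τ_data·x̄)/τ₀ = (11.8076·0.292464 − 0.283843·11.0) / 0.008621 = 0.331025/0.008621 ≈ 38.4.

μ₀ = 38.4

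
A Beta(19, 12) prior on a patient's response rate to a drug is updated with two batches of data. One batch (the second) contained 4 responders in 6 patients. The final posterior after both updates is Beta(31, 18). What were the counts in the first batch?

Because Beta–binomial updating is additive in the counts, the combined data contributed (α_post−α_prior, β_post−β_prior) successes and failures.
Total across both batches: 31−19=12 responders, 18−12=6 non-responders.
Subtract the second batch: 12−4=8 responders and 6−2=4 non-responders.

8 responders and 4 non-responders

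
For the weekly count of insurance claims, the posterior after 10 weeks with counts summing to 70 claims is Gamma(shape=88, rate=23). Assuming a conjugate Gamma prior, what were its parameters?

Gamma(shape=18, rate=13)

A Gamma(α, β) prior (rate parametrization) on a Poisson rate with n observations summing to S gives posterior Gamma(α+S, β+n).
So α = 88 − 70 = 18 and β = 23 − 10 = 13.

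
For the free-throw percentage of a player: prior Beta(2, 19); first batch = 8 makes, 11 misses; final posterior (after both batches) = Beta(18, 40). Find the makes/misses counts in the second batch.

8 makes and 10 misses

Because Beta–binomial updating is additive in the counts, the combined data contributed (α_post−α_prior, β_post−β_prior) successes and failures.
Total across both batches: 18−2=16 makes, 40−19=21 misses.
Subtract the first batch: 16−8=8 makes and 21−11=10 misses.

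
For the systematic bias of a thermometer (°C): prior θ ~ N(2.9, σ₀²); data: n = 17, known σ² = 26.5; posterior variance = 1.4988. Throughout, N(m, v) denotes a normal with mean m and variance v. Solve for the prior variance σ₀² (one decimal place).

σ₀² = 38.9

Posterior precision equals prior precision plus data precision: 1/σ_n² = 1/σ₀² + n/σ².
So 1/σ₀² = 1/1.4988 − 17/26.5 = 0.667200 − 0.641509 = 0.025691.
Hence σ₀² = 1/0.025691 ≈ 38.9.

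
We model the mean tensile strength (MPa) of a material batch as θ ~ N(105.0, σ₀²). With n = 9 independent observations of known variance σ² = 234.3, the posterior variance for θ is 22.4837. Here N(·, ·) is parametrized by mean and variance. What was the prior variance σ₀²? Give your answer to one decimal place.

σ₀² = 164.9

Posterior precision equals prior precision plus data precision: 1/σ_n² = 1/σ₀² + n/σ².
So 1/σ₀² = 1/22.4837 − 9/234.3 = 0.044477 − 0.038412 = 0.006065.
Hence σ₀² = 1/0.006065 ≈ 164.9.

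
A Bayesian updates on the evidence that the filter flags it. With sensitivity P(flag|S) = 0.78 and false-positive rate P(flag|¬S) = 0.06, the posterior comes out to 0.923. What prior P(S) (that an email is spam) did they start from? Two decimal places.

In odds form, posterior odds = prior odds × likelihood ratio, so prior odds = posterior odds ÷ LR.
Posterior odds = 0.923/(1−0.923) = 11.9870. LR = 0.78/0.06 = 13.0000.
Prior odds = 11.9870/13.0000 = 0.9221, so P(S) = 0.9221/(1+0.9221) ≈ 0.48.

P(S) = 0.48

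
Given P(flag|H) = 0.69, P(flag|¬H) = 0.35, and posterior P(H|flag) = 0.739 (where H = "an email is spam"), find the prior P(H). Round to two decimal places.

Bayes' rule in odds form gives O(H|E) = O(H)·[P(E|H)/P(E|¬H)], hence O(H) = O(H|E)/LR.
Posterior odds = 0.739/(1−0.739) = 2.8314. LR = 0.69/0.35 = 1.9714.
Prior odds = 2.8314/1.9714 = 1.4362, so P(H) = 1.4362/(1+1.4362) ≈ 0.59.

P(H) = 0.59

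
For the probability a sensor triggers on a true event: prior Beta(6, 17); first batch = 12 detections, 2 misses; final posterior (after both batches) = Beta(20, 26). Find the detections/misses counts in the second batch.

2 detections and 7 misses

Sequential conjugate updates are equivalent to a single update on the pooled data, so total successes = posterior α − prior α and total failures = posterior β − prior β.
Total across both batches: 20−6=14 detections, 26−17=9 misses.
Subtract the first batch: 14−12=2 detections and 9−2=7 misses.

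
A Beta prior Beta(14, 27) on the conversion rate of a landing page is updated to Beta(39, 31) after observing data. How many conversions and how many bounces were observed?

Beta is conjugate to the binomial likelihood: posterior = Beta(α+s, β+f).
Match parameters: s=39−14=25, f=31−27=4.

25 conversions and 4 bounces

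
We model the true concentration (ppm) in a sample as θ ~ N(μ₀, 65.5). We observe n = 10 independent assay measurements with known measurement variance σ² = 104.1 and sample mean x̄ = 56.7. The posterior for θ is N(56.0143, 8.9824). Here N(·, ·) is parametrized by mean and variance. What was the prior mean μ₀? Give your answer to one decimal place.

μ₀ = 51.7

The posterior mean is a precision-weighted average: μ_n = (τ₀μ₀ + τ_data·x̄)/(τ₀+τ_data), with τ₀=1/σ₀² and τ_data=n/σ².
Here τ₀ = 1/65.5 = 0.015267 and τ_data = 10/104.1 = 0.096061, so τ_n = 0.111328.
Rearranging for μ₀: μ₀ = (μ_n·τ_n − τ_data·x̄)/τ₀ = (56.0143·0.111328 − 0.096061·56.7) / 0.015267 = 0.789301/0.015267 ≈ 51.7.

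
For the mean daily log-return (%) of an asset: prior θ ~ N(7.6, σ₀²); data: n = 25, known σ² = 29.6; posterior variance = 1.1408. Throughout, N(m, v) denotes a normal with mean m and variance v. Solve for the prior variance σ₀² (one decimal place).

σ₀² = 31.3

For the Normal–Normal model with known σ², precisions add: τ_n = τ₀ + n/σ².
So 1/σ₀² = 1/1.1408 − 25/29.6 = 0.876578 − 0.844595 = 0.031983.
Hence σ₀² = 1/0.031983 ≈ 31.3.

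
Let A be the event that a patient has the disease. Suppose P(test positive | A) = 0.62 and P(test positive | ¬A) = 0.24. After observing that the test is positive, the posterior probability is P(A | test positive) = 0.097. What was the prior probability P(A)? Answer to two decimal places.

In odds form, posterior odds = prior odds × likelihood ratio, so prior odds = posterior odds ÷ LR.
Posterior odds = 0.097/(1−0.097) = 0.1074. LR = 0.62/0.24 = 2.5833.
Prior odds = 0.1074/2.5833 = 0.0416, so P(A) = 0.0416/(1+0.0416) ≈ 0.04.

P(A) = 0.04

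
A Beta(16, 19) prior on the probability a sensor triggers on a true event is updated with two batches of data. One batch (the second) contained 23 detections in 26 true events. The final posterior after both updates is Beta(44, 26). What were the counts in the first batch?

5 detections and 4 misses

Because Beta–binomial updating is additive in the counts, the combined data contributed (α_post−α_prior, β_post−β_prior) successes and failures.
Total across both batches: 44−16=28 detections, 26−19=7 misses.
Subtract the second batch: 28−23=5 detections and 7−3=4 misses.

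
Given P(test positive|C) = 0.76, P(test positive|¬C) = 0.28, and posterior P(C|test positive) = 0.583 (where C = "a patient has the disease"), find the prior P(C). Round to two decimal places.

P(C) = 0.34

Bayes' rule in odds form gives O(C|E) = O(C)·[P(E|C)/P(E|¬C)], hence O(C) = O(C|E)/LR.
Posterior odds = 0.583/(1−0.583) = 1.3981. LR = 0.76/0.28 = 2.7143.
Prior odds = 1.3981/2.7143 = 0.5151, so P(C) = 0.5151/(1+0.5151) ≈ 0.34.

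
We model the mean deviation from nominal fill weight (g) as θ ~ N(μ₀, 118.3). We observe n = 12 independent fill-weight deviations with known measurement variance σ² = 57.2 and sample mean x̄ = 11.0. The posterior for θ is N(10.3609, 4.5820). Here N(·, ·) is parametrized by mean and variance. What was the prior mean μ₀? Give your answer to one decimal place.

μ₀ = -5.5

The posterior mean is a precision-weighted average: μ_n = (τ₀μ₀ + τ_data·x̄)/(τ₀+τ_data), with τ₀=1/σ₀² and τ_data=n/σ².
Here τ₀ = 1/118.3 = 0.008453 and τ_data = 12/57.2 = 0.209790, so τ_n = 0.218243.
Rearranging for μ₀: μ₀ = (μ_n·τ_n − τ_data·x̄)/τ₀ = (10.3609·0.218243 − 0.209790·11.0) / 0.008453 = -0.046496/0.008453 ≈ -5.5.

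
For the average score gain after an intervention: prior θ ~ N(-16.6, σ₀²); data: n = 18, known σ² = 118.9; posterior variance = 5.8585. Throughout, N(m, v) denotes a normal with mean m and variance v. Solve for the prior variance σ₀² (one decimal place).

σ₀² = 51.8

For the Normal–Normal model with known σ², precisions add: τ_n = τ₀ + n/σ².
So 1/σ₀² = 1/5.8585 − 18/118.9 = 0.170692 − 0.151388 = 0.019304.
Hence σ₀² = 1/0.019304 ≈ 51.8.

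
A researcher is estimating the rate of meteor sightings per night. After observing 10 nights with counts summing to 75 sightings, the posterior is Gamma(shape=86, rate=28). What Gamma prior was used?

Gamma(shape=11, rate=18)

A Gamma(α, β) prior (rate parametrization) on a Poisson rate with n observations summing to S gives posterior Gamma(α+S, β+n).
So α = 86 − 75 = 11 and β = 28 − 10 = 18.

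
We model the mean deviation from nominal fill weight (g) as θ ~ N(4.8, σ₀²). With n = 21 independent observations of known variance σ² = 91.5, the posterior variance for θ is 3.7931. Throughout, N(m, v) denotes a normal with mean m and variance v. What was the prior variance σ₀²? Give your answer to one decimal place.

Posterior precision equals prior precision plus data precision: 1/σ_n² = 1/σ₀² + n/σ².
So 1/σ₀² = 1/3.7931 − 21/91.5 = 0.263637 − 0.229508 = 0.034129.
Hence σ₀² = 1/0.034129 ≈ 29.3.

σ₀² = 29.3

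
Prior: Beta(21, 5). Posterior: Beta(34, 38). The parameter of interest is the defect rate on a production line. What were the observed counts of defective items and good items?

13 defective items and 33 good items

A Beta(α, β) prior with s successes and f failures in binomial data gives a Beta(α+s, β+f) posterior.
Match parameters: s=34−21=13, f=38−5=33.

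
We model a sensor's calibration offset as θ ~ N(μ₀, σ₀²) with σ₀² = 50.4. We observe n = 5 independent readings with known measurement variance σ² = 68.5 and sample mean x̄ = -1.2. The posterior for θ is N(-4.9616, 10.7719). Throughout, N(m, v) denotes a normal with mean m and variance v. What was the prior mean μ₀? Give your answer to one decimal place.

The posterior mean is a precision-weighted average: μ_n = (τ₀μ₀ + τ_data·x̄)/(τ₀+τ_data), with τ₀=1/σ₀² and τ_data=n/σ².
Here τ₀ = 1/50.4 = 0.019841 and τ_data = 5/68.5 = 0.072993, so τ_n = 0.092834.
Rearranging for μ₀: μ₀ = (μ_n·τ_n − τ_data·x̄)/τ₀ = (-4.9616·0.092834 − 0.072993·-1.2) / 0.019841 = -0.373014/0.019841 ≈ -18.8.

μ₀ = -18.8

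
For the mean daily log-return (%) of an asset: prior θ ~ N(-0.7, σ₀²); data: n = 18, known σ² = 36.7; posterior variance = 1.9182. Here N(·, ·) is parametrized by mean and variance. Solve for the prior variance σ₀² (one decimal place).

Posterior precision equals prior precision plus data precision: 1/σ_n² = 1/σ₀² + n/σ².
So 1/σ₀² = 1/1.9182 − 18/36.7 = 0.521322 − 0.490463 = 0.030859.
Hence σ₀² = 1/0.030859 ≈ 32.4.

σ₀² = 32.4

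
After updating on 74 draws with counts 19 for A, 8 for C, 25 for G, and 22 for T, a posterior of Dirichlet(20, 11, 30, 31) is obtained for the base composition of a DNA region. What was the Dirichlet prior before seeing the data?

For a Dirichlet(α) prior with multinomial counts c, the posterior is Dirichlet(α + c) componentwise.
Subtract each count from the matching posterior parameter: 20−19=1, 11−8=3, 30−25=5, 31−22=9.

Dirichlet(1, 3, 5, 9)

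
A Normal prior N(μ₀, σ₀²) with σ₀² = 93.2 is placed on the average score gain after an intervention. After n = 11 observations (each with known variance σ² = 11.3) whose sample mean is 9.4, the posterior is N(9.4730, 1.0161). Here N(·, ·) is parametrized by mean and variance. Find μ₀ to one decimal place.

μ₀ = 16.1

The posterior mean is a precision-weighted average: μ_n = (τ₀μ₀ + τ_data·x̄)/(τ₀+τ_data), with τ₀=1/σ₀² and τ_data=n/σ².
Here τ₀ = 1/93.2 = 0.010730 and τ_data = 11/11.3 = 0.973451, so τ_n = 0.984181.
Rearranging for μ₀: μ₀ = (μ_n·τ_n − τ_data·x̄)/τ₀ = (9.4730·0.984181 − 0.973451·9.4) / 0.010730 = 0.172707/0.010730 ≈ 16.1.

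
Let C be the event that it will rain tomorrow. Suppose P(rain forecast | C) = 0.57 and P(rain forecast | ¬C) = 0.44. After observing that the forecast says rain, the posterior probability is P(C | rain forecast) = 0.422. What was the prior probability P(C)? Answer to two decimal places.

In odds form, posterior odds = prior odds × likelihood ratio, so prior odds = posterior odds ÷ LR.
Posterior odds = 0.422/(1−0.422) = 0.7301. LR = 0.57/0.44 = 1.2955.
Prior odds = 0.7301/1.2955 = 0.5636, so P(C) = 0.5636/(1+0.5636) ≈ 0.36.

P(C) = 0.36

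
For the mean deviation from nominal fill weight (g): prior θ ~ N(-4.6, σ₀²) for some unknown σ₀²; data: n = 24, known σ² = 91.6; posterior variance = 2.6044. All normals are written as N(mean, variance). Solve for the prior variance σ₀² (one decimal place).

σ₀² = 8.2

For the Normal–Normal model with known σ², precisions add: τ_n = τ₀ + n/σ².
So 1/σ₀² = 1/2.6044 − 24/91.6 = 0.383966 − 0.262009 = 0.121957.
Hence σ₀² = 1/0.121957 ≈ 8.2.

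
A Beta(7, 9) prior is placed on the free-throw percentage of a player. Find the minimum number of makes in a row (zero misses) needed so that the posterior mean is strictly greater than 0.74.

k = 19

After k makes and 0 misses the posterior is Beta(7+k, 9), with mean (7+k)/(7+9+k).
Set (7+k)/(16+k) > 0.74 and solve: k > (0.74·16 − 7)/(1 − 0.74) = 18.615.
The smallest integer exceeding 18.615 is 19.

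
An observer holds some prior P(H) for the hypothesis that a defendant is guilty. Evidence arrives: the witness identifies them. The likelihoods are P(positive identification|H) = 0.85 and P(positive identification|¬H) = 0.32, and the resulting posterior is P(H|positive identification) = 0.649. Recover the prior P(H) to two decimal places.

Bayes' rule in odds form gives O(H|E) = O(H)·[P(E|H)/P(E|¬H)], hence O(H) = O(H|E)/LR.
Posterior odds = 0.649/(1−0.649) = 1.8490. LR = 0.85/0.32 = 2.6562.
Prior odds = 1.8490/2.6562 = 0.6961, so P(H) = 0.6961/(1+0.6961) ≈ 0.41.

P(H) = 0.41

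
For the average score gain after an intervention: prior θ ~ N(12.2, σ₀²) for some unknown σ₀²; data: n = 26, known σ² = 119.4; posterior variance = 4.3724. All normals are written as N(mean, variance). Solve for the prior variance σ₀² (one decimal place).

σ₀² = 91.3

For the Normal–Normal model with known σ², precisions add: τ_n = τ₀ + n/σ².
So 1/σ₀² = 1/4.3724 − 26/119.4 = 0.228707 − 0.217755 = 0.010952.
Hence σ₀² = 1/0.010952 ≈ 91.3.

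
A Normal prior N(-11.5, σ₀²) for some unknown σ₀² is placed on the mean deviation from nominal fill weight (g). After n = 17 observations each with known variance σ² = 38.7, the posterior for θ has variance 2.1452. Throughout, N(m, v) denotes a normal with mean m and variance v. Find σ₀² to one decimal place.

For the Normal–Normal model with known σ², precisions add: τ_n = τ₀ + n/σ².
So 1/σ₀² = 1/2.1452 − 17/38.7 = 0.466157 − 0.439276 = 0.026881.
Hence σ₀² = 1/0.026881 ≈ 37.2.

σ₀² = 37.2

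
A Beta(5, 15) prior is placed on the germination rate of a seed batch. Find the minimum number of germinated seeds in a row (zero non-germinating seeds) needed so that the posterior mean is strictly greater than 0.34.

After k germinated seeds and 0 non-germinating seeds the posterior is Beta(5+k, 15), with mean (5+k)/(5+15+k).
Set (5+k)/(20+k) > 0.34 and solve: k > (0.34·20 − 5)/(1 − 0.34) = 2.727.
The smallest integer exceeding 2.727 is 3, and checking k=3: (8)/(23) = 0.3478 > 0.34.

k = 3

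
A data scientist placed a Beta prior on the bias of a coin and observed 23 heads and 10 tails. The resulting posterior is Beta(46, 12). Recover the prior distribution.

Beta(23, 2)

A Beta(α, β) prior with s successes and f failures in binomial data gives a Beta(α+s, β+f) posterior.
Subtract the data counts: 46−23=23, 12−10=2.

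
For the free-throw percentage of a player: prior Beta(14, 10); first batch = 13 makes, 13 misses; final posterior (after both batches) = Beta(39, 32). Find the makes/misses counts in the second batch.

12 makes and 9 misses

Sequential conjugate updates are equivalent to a single update on the pooled data, so total successes = posterior α − prior α and total failures = posterior β − prior β.
Total across both batches: 39−14=25 makes, 32−10=22 misses.
Subtract the first batch: 25−13=12 makes and 22−13=9 misses.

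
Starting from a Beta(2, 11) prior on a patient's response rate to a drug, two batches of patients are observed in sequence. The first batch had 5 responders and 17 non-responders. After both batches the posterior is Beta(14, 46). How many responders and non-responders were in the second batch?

7 responders and 18 non-responders

Sequential conjugate updates are equivalent to a single update on the pooled data, so total successes = posterior α − prior α and total failures = posterior β − prior β.
Total across both batches: 14−2=12 responders, 46−11=35 non-responders.
Subtract the first batch: 12−5=7 responders and 35−17=18 non-responders.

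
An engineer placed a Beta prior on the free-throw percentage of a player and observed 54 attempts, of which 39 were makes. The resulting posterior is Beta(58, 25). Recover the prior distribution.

Beta(19, 10)

Under Beta–binomial conjugacy the posterior parameters are (α+s, β+f).
Subtract the data counts: 58−39=19, 25−15=10.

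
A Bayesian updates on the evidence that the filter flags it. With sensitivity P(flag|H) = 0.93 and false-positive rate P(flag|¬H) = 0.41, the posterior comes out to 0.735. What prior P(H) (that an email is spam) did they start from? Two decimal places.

In odds form, posterior odds = prior odds × likelihood ratio, so prior odds = posterior odds ÷ LR.
Posterior odds = 0.735/(1−0.735) = 2.7736. LR = 0.93/0.41 = 2.2683.
Prior odds = 2.7736/2.2683 = 1.2228, so P(H) = 1.2228/(1+1.2228) ≈ 0.55.

P(H) = 0.55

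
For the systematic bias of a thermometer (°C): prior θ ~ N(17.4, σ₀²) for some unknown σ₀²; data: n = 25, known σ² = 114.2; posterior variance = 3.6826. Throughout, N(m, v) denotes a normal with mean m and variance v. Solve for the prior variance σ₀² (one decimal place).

σ₀² = 19.0

For the Normal–Normal model with known σ², precisions add: τ_n = τ₀ + n/σ².
So 1/σ₀² = 1/3.6826 − 25/114.2 = 0.271547 − 0.218914 = 0.052633.
Hence σ₀² = 1/0.052633 ≈ 19.0.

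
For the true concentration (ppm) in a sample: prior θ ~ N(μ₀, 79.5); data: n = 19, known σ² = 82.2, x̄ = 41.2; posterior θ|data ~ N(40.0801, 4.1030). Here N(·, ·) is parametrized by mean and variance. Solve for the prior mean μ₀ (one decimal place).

With known observation variance, the Normal–Normal posterior has precision τ_n = τ₀ + n/σ² and mean μ_n = (τ₀μ₀ + (n/σ²)x̄)/τ_n.
Here τ₀ = 1/79.5 = 0.012579 and τ_data = 19/82.2 = 0.231144, so τ_n = 0.243723.
Rearranging for μ₀: μ₀ = (μ_n·τ_n − τ_data·x̄)/τ₀ = (40.0801·0.243723 − 0.231144·41.2) / 0.012579 = 0.245309/0.012579 ≈ 19.5.

μ₀ = 19.5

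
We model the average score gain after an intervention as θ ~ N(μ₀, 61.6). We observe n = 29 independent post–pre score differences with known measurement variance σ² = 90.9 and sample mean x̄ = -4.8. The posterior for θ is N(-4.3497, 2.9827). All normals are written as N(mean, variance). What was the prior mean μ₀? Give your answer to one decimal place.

The posterior mean is a precision-weighted average: μ_n = (τ₀μ₀ + τ_data·x̄)/(τ₀+τ_data), with τ₀=1/σ₀² and τ_data=n/σ².
Here τ₀ = 1/61.6 = 0.016234 and τ_data = 29/90.9 = 0.319032, so τ_n = 0.335266.
Rearranging for μ₀: μ₀ = (μ_n·τ_n − τ_data·x̄)/τ₀ = (-4.3497·0.335266 − 0.319032·-4.8) / 0.016234 = 0.073047/0.016234 ≈ 4.5.

μ₀ = 4.5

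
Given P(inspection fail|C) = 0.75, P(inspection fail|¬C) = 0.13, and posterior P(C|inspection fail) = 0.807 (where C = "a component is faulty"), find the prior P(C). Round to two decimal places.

Bayes' rule in odds form gives O(C|E) = O(C)·[P(E|C)/P(E|¬C)], hence O(C) = O(C|E)/LR.
Posterior odds = 0.807/(1−0.807) = 4.1813. LR = 0.75/0.13 = 5.7692.
Prior odds = 4.1813/5.7692 = 0.7248, so P(C) = 0.7248/(1+0.7248) ≈ 0.42.

P(C) = 0.42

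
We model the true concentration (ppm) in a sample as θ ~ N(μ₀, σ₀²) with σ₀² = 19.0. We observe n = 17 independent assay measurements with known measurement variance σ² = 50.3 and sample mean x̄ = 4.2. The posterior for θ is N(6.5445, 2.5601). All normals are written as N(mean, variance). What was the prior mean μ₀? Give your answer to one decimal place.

μ₀ = 21.6

With known observation variance, the Normal–Normal posterior has precision τ_n = τ₀ + n/σ² and mean μ_n = (τ₀μ₀ + (n/σ²)x̄)/τ_n.
Here τ₀ = 1/19.0 = 0.052632 and τ_data = 17/50.3 = 0.337972, so τ_n = 0.390604.
Rearranging for μ₀: μ₀ = (μ_n·τ_n − τ_data·x̄)/τ₀ = (6.5445·0.390604 − 0.337972·4.2) / 0.052632 = 1.136825/0.052632 ≈ 21.6.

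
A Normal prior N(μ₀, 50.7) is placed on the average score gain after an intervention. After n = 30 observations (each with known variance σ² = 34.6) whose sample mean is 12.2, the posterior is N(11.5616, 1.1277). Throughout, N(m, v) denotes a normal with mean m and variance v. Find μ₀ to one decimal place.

μ₀ = -16.5

The posterior mean is a precision-weighted average: μ_n = (τ₀μ₀ + τ_data·x̄)/(τ₀+τ_data), with τ₀=1/σ₀² and τ_data=n/σ².
Here τ₀ = 1/50.7 = 0.019724 and τ_data = 30/34.6 = 0.867052, so τ_n = 0.886776.
Rearranging for μ₀: μ₀ = (μ_n·τ_n − τ_data·x̄)/τ₀ = (11.5616·0.886776 − 0.867052·12.2) / 0.019724 = -0.325485/0.019724 ≈ -16.5.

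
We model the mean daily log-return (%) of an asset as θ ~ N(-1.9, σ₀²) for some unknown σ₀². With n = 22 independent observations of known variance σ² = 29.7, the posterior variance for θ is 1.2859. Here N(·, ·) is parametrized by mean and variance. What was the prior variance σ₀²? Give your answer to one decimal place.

σ₀² = 27.1

Posterior precision equals prior precision plus data precision: 1/σ_n² = 1/σ₀² + n/σ².
So 1/σ₀² = 1/1.2859 − 22/29.7 = 0.777665 − 0.740741 = 0.036924.
Hence σ₀² = 1/0.036924 ≈ 27.1.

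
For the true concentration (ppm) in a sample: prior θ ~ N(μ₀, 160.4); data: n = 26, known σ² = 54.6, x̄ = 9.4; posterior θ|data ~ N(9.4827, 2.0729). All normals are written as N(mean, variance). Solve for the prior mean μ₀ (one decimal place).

μ₀ = 15.8

The posterior mean is a precision-weighted average: μ_n = (τ₀μ₀ + τ_data·x̄)/(τ₀+τ_data), with τ₀=1/σ₀² and τ_data=n/σ².
Here τ₀ = 1/160.4 = 0.006234 and τ_data = 26/54.6 = 0.476190, so τ_n = 0.482424.
Rearranging for μ₀: μ₀ = (μ_n·τ_n − τ_data·x̄)/τ₀ = (9.4827·0.482424 − 0.476190·9.4) / 0.006234 = 0.098496/0.006234 ≈ 15.8.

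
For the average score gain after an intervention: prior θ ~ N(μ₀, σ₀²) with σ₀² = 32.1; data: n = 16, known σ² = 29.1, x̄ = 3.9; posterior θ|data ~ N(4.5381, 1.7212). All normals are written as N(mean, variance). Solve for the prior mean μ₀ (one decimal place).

μ₀ = 15.8

The posterior mean is a precision-weighted average: μ_n = (τ₀μ₀ + τ_data·x̄)/(τ₀+τ_data), with τ₀=1/σ₀² and τ_data=n/σ².
Here τ₀ = 1/32.1 = 0.031153 and τ_data = 16/29.1 = 0.549828, so τ_n = 0.580981.
Rearranging for μ₀: μ₀ = (μ_n·τ_n − τ_data·x̄)/τ₀ = (4.5381·0.580981 − 0.549828·3.9) / 0.031153 = 0.492221/0.031153 ≈ 15.8.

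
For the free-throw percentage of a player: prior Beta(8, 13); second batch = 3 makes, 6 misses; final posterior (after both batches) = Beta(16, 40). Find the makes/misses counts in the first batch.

Because Beta–binomial updating is additive in the counts, the combined data contributed (α_post−α_prior, β_post−β_prior) successes and failures.
Total across both batches: 16−8=8 makes, 40−13=27 misses.
Subtract the second batch: 8−3=5 makes and 27−6=21 misses.

5 makes and 21 misses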